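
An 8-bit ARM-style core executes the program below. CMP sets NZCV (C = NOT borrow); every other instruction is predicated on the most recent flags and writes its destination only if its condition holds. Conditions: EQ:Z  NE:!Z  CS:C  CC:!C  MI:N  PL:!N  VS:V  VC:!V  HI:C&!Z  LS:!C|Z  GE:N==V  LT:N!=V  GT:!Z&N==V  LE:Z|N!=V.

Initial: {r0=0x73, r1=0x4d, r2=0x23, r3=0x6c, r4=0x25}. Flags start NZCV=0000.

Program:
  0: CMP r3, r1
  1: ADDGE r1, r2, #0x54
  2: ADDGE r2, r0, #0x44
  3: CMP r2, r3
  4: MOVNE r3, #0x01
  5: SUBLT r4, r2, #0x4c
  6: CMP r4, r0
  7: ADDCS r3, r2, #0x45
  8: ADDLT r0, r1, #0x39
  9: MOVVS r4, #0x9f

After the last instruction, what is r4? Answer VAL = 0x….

[0] flags=0010 → (cmp)
[1] flags=0010 GE?T → r1=0x77
[2] flags=0010 GE?T → r2=0xb7
[3] flags=0011 → (cmp)
[4] flags=0011 NE?T → r3=0x01
[5] flags=0011 LT?T → r4=0x6b
[6] flags=1000 → (cmp)
[7] flags=1000 CS?F → skip
[8] flags=1000 LT?T → r0=0xb0
[9] flags=1000 VS?F → skip

VAL = 0x6b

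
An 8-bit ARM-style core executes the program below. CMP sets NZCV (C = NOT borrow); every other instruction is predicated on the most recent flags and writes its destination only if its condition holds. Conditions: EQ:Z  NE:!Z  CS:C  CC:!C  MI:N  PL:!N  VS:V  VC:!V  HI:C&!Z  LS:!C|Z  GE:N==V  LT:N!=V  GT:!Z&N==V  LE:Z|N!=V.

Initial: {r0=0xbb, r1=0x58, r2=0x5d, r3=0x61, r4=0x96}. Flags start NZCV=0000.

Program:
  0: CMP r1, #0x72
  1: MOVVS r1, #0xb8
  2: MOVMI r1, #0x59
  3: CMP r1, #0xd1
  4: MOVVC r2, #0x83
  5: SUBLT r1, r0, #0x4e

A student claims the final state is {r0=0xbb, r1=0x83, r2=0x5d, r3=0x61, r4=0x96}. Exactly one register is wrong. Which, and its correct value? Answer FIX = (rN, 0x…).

0: ✓ CMP  NZCV=1000
1: · MOVVS
2: ✓ MOVMI  r1←0x59
3: ✓ CMP  NZCV=1001
4: · MOVVC
5: · SUBLT

FIX = (r1, 0x59)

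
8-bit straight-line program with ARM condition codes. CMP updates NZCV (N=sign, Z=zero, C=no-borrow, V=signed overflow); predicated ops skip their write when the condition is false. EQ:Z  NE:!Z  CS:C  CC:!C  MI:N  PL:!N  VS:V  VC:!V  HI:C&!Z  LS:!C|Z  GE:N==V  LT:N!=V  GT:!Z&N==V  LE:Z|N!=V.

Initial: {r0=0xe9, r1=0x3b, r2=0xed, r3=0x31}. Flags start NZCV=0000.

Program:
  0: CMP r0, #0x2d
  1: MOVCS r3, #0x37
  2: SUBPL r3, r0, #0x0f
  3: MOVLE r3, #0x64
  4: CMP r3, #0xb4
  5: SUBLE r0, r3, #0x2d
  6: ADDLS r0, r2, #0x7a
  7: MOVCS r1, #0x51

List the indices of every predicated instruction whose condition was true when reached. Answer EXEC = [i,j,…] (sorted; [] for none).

[0] flags=1010 → (cmp)
[1] flags=1010 CS?T → r3=0x37
[2] flags=1010 PL?F → skip
[3] flags=1010 LE?T → r3=0x64
[4] flags=1001 → (cmp)
[5] flags=1001 LE?F → skip
[6] flags=1001 LS?T → r0=0x67
[7] flags=1001 CS?F → skip

EXEC = [1,3,6]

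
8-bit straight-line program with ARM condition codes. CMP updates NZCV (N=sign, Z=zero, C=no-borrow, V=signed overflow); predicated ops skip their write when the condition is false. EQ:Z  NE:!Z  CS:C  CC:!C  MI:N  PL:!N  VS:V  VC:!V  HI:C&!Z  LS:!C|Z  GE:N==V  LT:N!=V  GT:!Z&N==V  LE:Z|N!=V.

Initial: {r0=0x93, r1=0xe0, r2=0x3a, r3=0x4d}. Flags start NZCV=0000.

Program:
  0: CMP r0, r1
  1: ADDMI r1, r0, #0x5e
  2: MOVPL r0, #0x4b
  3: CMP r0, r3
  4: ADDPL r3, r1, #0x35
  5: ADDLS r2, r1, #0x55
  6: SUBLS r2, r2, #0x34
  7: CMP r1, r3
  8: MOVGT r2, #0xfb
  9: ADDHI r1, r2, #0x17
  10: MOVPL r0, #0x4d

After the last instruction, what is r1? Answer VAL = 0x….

VAL = 0x51

[0] flags=1000 → (cmp)
[1] flags=1000 MI?T → r1=0xf1
[2] flags=1000 PL?F → skip
[3] flags=0011 → (cmp)
[4] flags=0011 PL?T → r3=0x26
[5] flags=0011 LS?F → skip
[6] flags=0011 LS?F → skip
[7] flags=1010 → (cmp)
[8] flags=1010 GT?F → skip
[9] flags=1010 HI?T → r1=0x51
[10] flags=1010 PL?F → skip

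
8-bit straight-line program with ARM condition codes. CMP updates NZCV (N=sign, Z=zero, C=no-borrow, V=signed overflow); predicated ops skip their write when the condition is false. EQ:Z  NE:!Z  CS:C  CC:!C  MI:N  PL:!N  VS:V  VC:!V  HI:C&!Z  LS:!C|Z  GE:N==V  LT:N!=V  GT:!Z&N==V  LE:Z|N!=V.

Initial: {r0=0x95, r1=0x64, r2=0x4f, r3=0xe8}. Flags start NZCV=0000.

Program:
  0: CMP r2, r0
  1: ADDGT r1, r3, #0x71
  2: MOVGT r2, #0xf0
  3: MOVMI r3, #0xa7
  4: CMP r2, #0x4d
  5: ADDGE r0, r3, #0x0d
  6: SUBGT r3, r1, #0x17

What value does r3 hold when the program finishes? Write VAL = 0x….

VAL = 0xa7

[0] flags=1001 → (cmp)
[1] flags=1001 GT?T → r1=0x59
[2] flags=1001 GT?T → r2=0xf0
[3] flags=1001 MI?T → r3=0xa7
[4] flags=1010 → (cmp)
[5] flags=1010 GE?F → skip
[6] flags=1010 GT?F → skip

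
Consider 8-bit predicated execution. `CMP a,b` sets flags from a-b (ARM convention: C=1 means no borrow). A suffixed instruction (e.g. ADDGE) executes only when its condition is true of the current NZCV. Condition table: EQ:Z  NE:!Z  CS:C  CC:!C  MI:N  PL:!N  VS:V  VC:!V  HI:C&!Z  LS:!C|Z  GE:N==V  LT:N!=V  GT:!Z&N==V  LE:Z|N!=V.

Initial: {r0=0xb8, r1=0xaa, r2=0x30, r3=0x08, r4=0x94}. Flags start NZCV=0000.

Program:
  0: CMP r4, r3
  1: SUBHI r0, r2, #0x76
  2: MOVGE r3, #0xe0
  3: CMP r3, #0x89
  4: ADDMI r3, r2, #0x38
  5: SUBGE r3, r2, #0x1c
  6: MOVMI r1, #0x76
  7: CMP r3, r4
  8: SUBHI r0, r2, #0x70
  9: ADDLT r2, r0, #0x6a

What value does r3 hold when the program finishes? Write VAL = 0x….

VAL = 0x14

[0] flags=1010 → (cmp)
[1] flags=1010 HI?T → r0=0xba
[2] flags=1010 GE?F → skip
[3] flags=0000 → (cmp)
[4] flags=0000 MI?F → skip
[5] flags=0000 GE?T → r3=0x14
[6] flags=0000 MI?F → skip
[7] flags=1001 → (cmp)
[8] flags=1001 HI?F → skip
[9] flags=1001 LT?F → skip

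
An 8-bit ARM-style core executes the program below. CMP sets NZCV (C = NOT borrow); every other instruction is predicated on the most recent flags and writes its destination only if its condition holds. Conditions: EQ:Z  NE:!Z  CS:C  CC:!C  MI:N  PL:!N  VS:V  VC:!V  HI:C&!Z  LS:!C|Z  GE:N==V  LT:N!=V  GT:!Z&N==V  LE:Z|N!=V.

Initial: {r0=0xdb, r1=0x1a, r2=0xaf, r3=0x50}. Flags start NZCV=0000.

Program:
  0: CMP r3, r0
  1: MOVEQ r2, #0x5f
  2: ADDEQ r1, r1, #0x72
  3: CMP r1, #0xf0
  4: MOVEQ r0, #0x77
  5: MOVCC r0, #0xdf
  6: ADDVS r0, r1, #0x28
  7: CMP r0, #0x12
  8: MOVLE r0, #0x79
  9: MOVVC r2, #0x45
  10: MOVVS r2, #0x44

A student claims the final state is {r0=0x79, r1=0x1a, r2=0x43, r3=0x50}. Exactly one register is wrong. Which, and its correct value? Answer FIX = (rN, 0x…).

FIX = (r2, 0x45)

0: ✓ CMP  NZCV=0000
1: · MOVEQ
2: · ADDEQ
3: ✓ CMP  NZCV=0000
4: · MOVEQ
5: ✓ MOVCC  r0←0xdf
6: · ADDVS
7: ✓ CMP  NZCV=1010
8: ✓ MOVLE  r0←0x79
9: ✓ MOVVC  r2←0x45
10: · MOVVS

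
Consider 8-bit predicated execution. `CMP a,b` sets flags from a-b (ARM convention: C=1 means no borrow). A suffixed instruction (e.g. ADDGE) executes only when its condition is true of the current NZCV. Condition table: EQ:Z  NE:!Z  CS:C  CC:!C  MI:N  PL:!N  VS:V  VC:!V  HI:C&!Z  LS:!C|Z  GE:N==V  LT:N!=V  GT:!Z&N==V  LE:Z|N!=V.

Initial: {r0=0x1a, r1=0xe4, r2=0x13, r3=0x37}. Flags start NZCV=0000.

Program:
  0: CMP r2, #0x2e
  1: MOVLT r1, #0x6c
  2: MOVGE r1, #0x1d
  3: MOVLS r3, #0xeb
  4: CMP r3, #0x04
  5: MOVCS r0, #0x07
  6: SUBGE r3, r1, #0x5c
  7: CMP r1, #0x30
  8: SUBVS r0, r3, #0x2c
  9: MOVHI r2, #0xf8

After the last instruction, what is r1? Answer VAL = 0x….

VAL = 0x6c

0: ✓ CMP  NZCV=1000
1: ✓ MOVLT  r1←0x6c
2: · MOVGE
3: ✓ MOVLS  r3←0xeb
4: ✓ CMP  NZCV=1010
5: ✓ MOVCS  r0←0x07
6: · SUBGE
7: ✓ CMP  NZCV=0010
8: · SUBVS
9: ✓ MOVHI  r2←0xf8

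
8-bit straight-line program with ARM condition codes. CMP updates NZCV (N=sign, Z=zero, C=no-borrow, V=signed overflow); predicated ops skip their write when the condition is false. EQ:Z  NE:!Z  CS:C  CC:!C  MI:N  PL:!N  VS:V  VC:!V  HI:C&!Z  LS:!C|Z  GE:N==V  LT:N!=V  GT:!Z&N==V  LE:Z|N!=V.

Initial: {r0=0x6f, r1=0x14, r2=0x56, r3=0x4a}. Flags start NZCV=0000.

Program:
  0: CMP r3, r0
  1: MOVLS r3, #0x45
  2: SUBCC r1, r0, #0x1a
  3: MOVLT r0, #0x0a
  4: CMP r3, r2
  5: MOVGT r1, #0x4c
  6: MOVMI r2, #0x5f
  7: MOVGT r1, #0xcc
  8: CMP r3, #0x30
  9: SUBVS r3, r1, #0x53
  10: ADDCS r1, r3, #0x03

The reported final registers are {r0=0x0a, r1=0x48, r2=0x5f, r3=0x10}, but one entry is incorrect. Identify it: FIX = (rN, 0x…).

0: ✓ CMP  NZCV=1000
1: ✓ MOVLS  r3←0x45
2: ✓ SUBCC  r1←0x55
3: ✓ MOVLT  r0←0x0a
4: ✓ CMP  NZCV=1000
5: · MOVGT
6: ✓ MOVMI  r2←0x5f
7: · MOVGT
8: ✓ CMP  NZCV=0010
9: · SUBVS
10: ✓ ADDCS  r1←0x48

FIX = (r3, 0x45)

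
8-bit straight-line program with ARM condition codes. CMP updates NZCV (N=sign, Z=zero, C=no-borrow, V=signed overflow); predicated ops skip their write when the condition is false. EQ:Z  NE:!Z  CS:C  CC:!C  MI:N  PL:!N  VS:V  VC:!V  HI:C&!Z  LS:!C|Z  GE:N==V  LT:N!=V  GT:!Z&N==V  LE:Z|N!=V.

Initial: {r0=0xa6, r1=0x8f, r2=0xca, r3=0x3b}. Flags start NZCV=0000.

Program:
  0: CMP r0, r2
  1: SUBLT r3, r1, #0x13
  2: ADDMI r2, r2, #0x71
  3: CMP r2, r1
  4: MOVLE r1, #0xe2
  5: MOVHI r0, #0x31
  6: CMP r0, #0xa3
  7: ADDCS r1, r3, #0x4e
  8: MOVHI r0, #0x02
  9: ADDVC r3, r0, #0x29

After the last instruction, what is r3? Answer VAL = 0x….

VAL = 0x2b

0: ✓ CMP  NZCV=1000
1: ✓ SUBLT  r3←0x7c
2: ✓ ADDMI  r2←0x3b
3: ✓ CMP  NZCV=1001
4: · MOVLE
5: · MOVHI
6: ✓ CMP  NZCV=0010
7: ✓ ADDCS  r1←0xca
8: ✓ MOVHI  r0←0x02
9: ✓ ADDVC  r3←0x2b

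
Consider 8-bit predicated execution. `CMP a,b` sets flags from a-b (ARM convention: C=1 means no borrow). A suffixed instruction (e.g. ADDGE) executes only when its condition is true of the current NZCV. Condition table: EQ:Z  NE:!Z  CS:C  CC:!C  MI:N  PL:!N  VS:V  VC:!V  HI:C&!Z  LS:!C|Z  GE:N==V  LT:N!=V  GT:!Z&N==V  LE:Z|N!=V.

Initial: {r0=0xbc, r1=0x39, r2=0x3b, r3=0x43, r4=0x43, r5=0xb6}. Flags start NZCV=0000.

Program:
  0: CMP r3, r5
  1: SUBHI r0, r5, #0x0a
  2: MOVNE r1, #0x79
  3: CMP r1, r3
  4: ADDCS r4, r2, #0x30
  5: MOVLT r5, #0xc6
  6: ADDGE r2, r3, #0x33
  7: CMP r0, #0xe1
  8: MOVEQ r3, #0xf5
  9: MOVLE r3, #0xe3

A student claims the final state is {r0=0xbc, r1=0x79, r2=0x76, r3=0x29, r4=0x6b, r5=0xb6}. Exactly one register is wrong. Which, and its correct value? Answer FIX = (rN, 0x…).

FIX = (r3, 0xe3)

0: ✓ CMP  NZCV=1001
1: · SUBHI
2: ✓ MOVNE  r1←0x79
3: ✓ CMP  NZCV=0010
4: ✓ ADDCS  r4←0x6b
5: · MOVLT
6: ✓ ADDGE  r2←0x76
7: ✓ CMP  NZCV=1000
8: · MOVEQ
9: ✓ MOVLE  r3←0xe3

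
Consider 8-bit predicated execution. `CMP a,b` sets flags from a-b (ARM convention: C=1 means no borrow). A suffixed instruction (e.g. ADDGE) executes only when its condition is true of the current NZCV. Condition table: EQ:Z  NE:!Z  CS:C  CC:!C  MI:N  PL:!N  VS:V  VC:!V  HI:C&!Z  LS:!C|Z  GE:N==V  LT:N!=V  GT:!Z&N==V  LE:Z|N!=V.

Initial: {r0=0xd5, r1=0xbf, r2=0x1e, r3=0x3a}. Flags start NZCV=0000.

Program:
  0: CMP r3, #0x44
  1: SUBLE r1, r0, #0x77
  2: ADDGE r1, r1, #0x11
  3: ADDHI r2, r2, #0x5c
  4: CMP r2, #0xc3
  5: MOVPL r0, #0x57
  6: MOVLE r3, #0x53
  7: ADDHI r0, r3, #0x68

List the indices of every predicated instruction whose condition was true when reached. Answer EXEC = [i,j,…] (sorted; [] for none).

[0] flags=1000 → (cmp)
[1] flags=1000 LE?T → r1=0x5e
[2] flags=1000 GE?F → skip
[3] flags=1000 HI?F → skip
[4] flags=0000 → (cmp)
[5] flags=0000 PL?T → r0=0x57
[6] flags=0000 LE?F → skip
[7] flags=0000 HI?F → skip

EXEC = [1,5]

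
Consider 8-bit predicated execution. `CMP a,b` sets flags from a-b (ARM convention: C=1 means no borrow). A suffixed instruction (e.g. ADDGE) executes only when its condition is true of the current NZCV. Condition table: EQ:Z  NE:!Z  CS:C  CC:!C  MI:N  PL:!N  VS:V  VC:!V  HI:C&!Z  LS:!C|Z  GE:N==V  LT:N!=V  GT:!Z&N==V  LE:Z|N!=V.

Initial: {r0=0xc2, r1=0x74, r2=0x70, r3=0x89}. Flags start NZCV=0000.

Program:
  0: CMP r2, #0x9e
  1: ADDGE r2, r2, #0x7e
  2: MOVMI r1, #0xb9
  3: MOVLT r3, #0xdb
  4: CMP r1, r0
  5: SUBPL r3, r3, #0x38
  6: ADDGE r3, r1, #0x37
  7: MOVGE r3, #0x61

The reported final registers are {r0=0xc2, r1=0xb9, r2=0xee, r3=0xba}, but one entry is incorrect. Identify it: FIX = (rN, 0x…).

FIX = (r3, 0x89)

0: ✓ CMP  NZCV=1001
1: ✓ ADDGE  r2←0xee
2: ✓ MOVMI  r1←0xb9
3: · MOVLT
4: ✓ CMP  NZCV=1000
5: · SUBPL
6: · ADDGE
7: · MOVGE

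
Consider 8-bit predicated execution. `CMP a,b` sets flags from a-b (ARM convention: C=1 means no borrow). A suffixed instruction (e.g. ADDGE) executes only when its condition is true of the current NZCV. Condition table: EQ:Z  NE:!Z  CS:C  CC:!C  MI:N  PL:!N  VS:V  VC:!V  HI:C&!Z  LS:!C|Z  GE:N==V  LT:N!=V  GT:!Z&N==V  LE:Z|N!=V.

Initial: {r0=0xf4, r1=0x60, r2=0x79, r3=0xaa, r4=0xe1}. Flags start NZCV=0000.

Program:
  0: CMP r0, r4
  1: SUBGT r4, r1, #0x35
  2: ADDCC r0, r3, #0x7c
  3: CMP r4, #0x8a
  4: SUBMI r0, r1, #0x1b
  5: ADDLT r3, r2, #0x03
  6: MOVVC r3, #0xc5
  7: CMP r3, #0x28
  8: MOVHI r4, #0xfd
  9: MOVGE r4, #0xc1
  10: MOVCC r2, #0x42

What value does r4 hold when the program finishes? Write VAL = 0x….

0: ✓ CMP  NZCV=0010
1: ✓ SUBGT  r4←0x2b
2: · ADDCC
3: ✓ CMP  NZCV=1001
4: ✓ SUBMI  r0←0x45
5: · ADDLT
6: · MOVVC
7: ✓ CMP  NZCV=1010
8: ✓ MOVHI  r4←0xfd
9: · MOVGE
10: · MOVCC

VAL = 0xfd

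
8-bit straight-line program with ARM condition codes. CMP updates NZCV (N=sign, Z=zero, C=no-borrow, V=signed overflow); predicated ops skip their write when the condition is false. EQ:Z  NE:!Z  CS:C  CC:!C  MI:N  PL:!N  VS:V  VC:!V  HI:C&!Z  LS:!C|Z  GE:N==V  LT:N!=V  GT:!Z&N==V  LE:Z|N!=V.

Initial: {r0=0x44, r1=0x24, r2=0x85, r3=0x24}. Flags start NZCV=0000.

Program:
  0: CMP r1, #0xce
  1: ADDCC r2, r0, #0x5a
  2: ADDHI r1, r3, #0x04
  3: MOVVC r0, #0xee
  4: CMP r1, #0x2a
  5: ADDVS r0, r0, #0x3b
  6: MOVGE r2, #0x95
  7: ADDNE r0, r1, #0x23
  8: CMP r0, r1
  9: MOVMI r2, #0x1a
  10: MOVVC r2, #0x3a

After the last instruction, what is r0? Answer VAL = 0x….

VAL = 0x47

0: ✓ CMP  NZCV=0000
1: ✓ ADDCC  r2←0x9e
2: · ADDHI
3: ✓ MOVVC  r0←0xee
4: ✓ CMP  NZCV=1000
5: · ADDVS
6: · MOVGE
7: ✓ ADDNE  r0←0x47
8: ✓ CMP  NZCV=0010
9: · MOVMI
10: ✓ MOVVC  r2←0x3a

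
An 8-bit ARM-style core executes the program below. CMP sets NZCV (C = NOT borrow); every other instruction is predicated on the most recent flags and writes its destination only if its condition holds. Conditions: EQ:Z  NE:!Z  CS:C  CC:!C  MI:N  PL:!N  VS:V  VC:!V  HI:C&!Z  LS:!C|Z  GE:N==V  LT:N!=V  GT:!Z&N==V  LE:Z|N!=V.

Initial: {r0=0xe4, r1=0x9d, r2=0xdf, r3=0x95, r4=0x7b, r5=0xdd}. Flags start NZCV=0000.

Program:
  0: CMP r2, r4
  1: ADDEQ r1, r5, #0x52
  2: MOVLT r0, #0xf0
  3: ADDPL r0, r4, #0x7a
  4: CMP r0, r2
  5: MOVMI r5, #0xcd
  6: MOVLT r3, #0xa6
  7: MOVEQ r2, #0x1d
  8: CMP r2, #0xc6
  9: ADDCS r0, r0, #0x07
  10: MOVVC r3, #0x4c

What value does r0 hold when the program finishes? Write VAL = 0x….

0: ✓ CMP  NZCV=0011
1: · ADDEQ
2: ✓ MOVLT  r0←0xf0
3: ✓ ADDPL  r0←0xf5
4: ✓ CMP  NZCV=0010
5: · MOVMI
6: · MOVLT
7: · MOVEQ
8: ✓ CMP  NZCV=0010
9: ✓ ADDCS  r0←0xfc
10: ✓ MOVVC  r3←0x4c

VAL = 0xfc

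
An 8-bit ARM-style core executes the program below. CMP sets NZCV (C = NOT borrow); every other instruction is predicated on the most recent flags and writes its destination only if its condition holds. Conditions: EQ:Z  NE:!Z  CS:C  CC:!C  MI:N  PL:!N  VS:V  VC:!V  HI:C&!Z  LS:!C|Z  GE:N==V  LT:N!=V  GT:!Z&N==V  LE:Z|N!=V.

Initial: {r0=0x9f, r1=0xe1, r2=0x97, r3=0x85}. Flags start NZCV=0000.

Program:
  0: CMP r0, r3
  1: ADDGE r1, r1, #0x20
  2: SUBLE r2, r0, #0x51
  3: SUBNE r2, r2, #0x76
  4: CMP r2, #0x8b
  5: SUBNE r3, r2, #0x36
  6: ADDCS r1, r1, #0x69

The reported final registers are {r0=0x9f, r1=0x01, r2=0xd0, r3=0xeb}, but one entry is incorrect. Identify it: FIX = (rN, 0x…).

FIX = (r2, 0x21)

[0] flags=0010 → (cmp)
[1] flags=0010 GE?T → r1=0x01
[2] flags=0010 LE?F → skip
[3] flags=0010 NE?T → r2=0x21
[4] flags=1001 → (cmp)
[5] flags=1001 NE?T → r3=0xeb
[6] flags=1001 CS?F → skip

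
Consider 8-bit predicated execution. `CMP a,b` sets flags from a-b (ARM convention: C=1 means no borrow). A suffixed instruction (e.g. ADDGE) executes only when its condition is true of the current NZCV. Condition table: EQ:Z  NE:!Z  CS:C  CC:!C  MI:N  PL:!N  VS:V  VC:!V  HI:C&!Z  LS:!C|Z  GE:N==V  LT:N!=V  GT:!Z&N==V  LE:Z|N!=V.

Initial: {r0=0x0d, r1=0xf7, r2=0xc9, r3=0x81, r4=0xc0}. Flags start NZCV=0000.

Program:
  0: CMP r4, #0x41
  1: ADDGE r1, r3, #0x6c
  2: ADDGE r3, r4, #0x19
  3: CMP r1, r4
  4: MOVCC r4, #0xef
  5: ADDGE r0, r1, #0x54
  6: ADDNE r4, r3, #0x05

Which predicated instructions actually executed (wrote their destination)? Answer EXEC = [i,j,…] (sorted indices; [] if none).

EXEC = [5,6]

0: ✓ CMP  NZCV=0011
1: · ADDGE
2: · ADDGE
3: ✓ CMP  NZCV=0010
4: · MOVCC
5: ✓ ADDGE  r0←0x4b
6: ✓ ADDNE  r4←0x86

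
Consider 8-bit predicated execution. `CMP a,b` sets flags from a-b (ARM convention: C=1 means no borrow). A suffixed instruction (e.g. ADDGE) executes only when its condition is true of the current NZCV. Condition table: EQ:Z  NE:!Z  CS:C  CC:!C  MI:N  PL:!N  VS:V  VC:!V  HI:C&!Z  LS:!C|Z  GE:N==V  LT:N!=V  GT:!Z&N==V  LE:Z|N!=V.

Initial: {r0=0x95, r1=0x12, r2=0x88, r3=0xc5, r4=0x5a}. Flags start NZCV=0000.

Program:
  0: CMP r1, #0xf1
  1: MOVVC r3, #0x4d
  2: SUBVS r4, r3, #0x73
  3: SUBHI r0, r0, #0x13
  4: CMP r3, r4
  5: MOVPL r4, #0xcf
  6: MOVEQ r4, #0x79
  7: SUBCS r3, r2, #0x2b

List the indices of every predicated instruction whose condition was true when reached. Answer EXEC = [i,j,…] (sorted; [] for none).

[0] flags=0000 → (cmp)
[1] flags=0000 VC?T → r3=0x4d
[2] flags=0000 VS?F → skip
[3] flags=0000 HI?F → skip
[4] flags=1000 → (cmp)
[5] flags=1000 PL?F → skip
[6] flags=1000 EQ?F → skip
[7] flags=1000 CS?F → skip

EXEC = [1]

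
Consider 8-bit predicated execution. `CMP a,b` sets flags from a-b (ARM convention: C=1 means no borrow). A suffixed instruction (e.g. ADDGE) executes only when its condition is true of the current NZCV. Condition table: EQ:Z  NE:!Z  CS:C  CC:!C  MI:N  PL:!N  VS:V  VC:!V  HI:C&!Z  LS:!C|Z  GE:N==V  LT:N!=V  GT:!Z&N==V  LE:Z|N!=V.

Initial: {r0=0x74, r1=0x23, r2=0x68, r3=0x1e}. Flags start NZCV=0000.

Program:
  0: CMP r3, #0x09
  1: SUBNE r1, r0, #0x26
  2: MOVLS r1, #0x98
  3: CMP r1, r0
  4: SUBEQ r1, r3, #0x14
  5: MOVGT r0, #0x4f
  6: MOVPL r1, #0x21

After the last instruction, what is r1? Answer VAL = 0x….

[0] flags=0010 → (cmp)
[1] flags=0010 NE?T → r1=0x4e
[2] flags=0010 LS?F → skip
[3] flags=1000 → (cmp)
[4] flags=1000 EQ?F → skip
[5] flags=1000 GT?F → skip
[6] flags=1000 PL?F → skip

VAL = 0x4e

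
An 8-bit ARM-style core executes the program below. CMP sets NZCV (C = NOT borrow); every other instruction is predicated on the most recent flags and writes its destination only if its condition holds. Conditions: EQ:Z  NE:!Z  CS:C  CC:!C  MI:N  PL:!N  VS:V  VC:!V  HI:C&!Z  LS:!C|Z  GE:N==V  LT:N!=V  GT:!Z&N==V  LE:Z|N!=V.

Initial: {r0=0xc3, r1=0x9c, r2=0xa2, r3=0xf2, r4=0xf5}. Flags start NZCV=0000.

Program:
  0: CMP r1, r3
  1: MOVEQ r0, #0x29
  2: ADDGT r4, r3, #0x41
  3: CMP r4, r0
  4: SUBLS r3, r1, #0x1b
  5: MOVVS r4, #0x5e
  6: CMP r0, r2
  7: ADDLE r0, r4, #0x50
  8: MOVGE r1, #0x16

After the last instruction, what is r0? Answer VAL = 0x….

VAL = 0xc3

0: ✓ CMP  NZCV=1000
1: · MOVEQ
2: · ADDGT
3: ✓ CMP  NZCV=0010
4: · SUBLS
5: · MOVVS
6: ✓ CMP  NZCV=0010
7: · ADDLE
8: ✓ MOVGE  r1←0x16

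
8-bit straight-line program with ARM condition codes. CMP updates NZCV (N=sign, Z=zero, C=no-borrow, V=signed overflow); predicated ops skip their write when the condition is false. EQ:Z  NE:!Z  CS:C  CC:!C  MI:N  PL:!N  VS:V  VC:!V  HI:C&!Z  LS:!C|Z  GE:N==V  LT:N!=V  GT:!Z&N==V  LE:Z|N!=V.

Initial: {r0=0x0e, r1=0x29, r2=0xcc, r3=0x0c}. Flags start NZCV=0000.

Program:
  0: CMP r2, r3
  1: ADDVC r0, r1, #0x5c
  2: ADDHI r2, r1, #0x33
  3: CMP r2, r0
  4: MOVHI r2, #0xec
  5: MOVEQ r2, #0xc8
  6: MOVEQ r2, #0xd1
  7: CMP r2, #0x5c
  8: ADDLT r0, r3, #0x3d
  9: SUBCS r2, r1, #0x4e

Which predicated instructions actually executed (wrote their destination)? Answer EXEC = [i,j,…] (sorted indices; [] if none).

0: ✓ CMP  NZCV=1010
1: ✓ ADDVC  r0←0x85
2: ✓ ADDHI  r2←0x5c
3: ✓ CMP  NZCV=1001
4: · MOVHI
5: · MOVEQ
6: · MOVEQ
7: ✓ CMP  NZCV=0110
8: · ADDLT
9: ✓ SUBCS  r2←0xdb

EXEC = [1,2,9]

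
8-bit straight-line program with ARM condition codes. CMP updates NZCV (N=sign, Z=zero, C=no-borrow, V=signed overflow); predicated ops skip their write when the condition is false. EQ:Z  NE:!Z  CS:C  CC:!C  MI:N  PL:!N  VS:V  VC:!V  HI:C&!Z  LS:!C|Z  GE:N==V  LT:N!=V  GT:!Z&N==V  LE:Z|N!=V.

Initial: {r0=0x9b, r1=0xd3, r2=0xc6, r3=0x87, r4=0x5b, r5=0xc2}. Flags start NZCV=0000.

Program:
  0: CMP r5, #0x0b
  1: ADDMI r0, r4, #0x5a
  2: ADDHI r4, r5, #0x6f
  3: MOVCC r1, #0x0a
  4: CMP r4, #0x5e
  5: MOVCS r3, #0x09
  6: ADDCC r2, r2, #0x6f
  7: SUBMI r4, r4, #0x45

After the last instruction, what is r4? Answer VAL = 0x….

VAL = 0xec

0: ✓ CMP  NZCV=1010
1: ✓ ADDMI  r0←0xb5
2: ✓ ADDHI  r4←0x31
3: · MOVCC
4: ✓ CMP  NZCV=1000
5: · MOVCS
6: ✓ ADDCC  r2←0x35
7: ✓ SUBMI  r4←0xec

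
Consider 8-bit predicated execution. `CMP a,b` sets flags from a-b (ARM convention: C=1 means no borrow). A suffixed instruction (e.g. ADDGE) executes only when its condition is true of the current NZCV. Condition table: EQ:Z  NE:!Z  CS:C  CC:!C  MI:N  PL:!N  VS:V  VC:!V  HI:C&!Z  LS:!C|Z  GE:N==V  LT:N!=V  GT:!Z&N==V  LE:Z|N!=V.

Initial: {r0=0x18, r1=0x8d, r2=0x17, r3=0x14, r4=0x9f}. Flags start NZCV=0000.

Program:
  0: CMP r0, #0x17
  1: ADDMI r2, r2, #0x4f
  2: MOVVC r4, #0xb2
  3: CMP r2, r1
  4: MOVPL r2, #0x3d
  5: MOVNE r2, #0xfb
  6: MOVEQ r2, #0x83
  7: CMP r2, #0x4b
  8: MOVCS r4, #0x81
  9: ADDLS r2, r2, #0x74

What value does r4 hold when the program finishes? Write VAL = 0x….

VAL = 0x81

0: ✓ CMP  NZCV=0010
1: · ADDMI
2: ✓ MOVVC  r4←0xb2
3: ✓ CMP  NZCV=1001
4: · MOVPL
5: ✓ MOVNE  r2←0xfb
6: · MOVEQ
7: ✓ CMP  NZCV=1010
8: ✓ MOVCS  r4←0x81
9: · ADDLS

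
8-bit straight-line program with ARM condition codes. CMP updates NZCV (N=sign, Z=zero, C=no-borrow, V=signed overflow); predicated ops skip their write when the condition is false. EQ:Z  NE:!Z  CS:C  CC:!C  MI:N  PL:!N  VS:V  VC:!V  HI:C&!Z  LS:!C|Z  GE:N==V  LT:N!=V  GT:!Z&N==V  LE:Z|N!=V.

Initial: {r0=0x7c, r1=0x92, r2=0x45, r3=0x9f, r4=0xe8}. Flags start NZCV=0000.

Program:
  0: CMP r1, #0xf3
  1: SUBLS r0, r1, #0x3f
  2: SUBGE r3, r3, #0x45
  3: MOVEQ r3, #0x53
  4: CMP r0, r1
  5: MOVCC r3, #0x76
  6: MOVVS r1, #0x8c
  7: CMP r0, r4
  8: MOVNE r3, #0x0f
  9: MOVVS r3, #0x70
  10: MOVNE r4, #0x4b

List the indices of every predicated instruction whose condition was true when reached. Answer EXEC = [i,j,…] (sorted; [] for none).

EXEC = [1,5,6,8,10]

[0] flags=1000 → (cmp)
[1] flags=1000 LS?T → r0=0x53
[2] flags=1000 GE?F → skip
[3] flags=1000 EQ?F → skip
[4] flags=1001 → (cmp)
[5] flags=1001 CC?T → r3=0x76
[6] flags=1001 VS?T → r1=0x8c
[7] flags=0000 → (cmp)
[8] flags=0000 NE?T → r3=0x0f
[9] flags=0000 VS?F → skip
[10] flags=0000 NE?T → r4=0x4b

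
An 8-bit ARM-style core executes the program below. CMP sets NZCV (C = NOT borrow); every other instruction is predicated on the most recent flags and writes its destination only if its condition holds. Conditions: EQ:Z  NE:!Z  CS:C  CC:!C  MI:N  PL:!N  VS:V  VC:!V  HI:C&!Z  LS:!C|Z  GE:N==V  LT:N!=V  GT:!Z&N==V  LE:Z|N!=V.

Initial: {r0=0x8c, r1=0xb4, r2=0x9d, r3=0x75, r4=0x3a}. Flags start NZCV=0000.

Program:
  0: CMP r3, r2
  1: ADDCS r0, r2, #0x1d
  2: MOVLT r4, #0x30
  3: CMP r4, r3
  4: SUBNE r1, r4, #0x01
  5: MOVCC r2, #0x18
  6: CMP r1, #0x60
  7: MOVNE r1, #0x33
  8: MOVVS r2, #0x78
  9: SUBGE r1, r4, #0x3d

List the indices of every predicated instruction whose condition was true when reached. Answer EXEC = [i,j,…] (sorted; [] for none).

EXEC = [4,5,7]

0: ✓ CMP  NZCV=1001
1: · ADDCS
2: · MOVLT
3: ✓ CMP  NZCV=1000
4: ✓ SUBNE  r1←0x39
5: ✓ MOVCC  r2←0x18
6: ✓ CMP  NZCV=1000
7: ✓ MOVNE  r1←0x33
8: · MOVVS
9: · SUBGE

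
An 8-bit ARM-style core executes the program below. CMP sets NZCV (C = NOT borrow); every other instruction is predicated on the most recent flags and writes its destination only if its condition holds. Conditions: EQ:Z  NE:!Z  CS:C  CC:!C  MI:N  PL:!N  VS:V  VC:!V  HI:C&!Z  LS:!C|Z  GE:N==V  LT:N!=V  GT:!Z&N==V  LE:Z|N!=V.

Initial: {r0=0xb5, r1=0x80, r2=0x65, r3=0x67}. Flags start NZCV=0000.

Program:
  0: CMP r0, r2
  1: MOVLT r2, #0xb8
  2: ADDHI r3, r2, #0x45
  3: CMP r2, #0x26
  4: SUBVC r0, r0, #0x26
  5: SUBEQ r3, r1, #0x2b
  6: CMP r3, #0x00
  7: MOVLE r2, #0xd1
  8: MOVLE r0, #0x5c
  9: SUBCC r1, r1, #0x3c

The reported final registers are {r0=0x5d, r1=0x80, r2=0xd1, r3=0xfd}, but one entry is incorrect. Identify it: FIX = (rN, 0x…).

0: ✓ CMP  NZCV=0011
1: ✓ MOVLT  r2←0xb8
2: ✓ ADDHI  r3←0xfd
3: ✓ CMP  NZCV=1010
4: ✓ SUBVC  r0←0x8f
5: · SUBEQ
6: ✓ CMP  NZCV=1010
7: ✓ MOVLE  r2←0xd1
8: ✓ MOVLE  r0←0x5c
9: · SUBCC

FIX = (r0, 0x5c)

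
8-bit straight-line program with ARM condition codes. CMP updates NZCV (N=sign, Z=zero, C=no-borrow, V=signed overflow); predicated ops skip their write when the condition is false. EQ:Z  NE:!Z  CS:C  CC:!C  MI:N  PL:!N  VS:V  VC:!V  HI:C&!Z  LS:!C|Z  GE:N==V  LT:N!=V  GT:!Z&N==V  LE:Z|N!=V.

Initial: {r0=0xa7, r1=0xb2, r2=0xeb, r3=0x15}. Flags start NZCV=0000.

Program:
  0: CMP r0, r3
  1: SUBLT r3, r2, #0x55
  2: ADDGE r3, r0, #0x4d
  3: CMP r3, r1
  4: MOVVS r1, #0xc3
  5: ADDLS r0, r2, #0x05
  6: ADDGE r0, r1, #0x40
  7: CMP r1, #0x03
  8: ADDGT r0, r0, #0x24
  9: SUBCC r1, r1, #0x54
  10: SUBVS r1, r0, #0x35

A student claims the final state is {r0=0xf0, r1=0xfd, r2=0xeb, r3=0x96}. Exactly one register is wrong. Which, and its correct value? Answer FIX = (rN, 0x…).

[0] flags=1010 → (cmp)
[1] flags=1010 LT?T → r3=0x96
[2] flags=1010 GE?F → skip
[3] flags=1000 → (cmp)
[4] flags=1000 VS?F → skip
[5] flags=1000 LS?T → r0=0xf0
[6] flags=1000 GE?F → skip
[7] flags=1010 → (cmp)
[8] flags=1010 GT?F → skip
[9] flags=1010 CC?F → skip
[10] flags=1010 VS?F → skip

FIX = (r1, 0xb2)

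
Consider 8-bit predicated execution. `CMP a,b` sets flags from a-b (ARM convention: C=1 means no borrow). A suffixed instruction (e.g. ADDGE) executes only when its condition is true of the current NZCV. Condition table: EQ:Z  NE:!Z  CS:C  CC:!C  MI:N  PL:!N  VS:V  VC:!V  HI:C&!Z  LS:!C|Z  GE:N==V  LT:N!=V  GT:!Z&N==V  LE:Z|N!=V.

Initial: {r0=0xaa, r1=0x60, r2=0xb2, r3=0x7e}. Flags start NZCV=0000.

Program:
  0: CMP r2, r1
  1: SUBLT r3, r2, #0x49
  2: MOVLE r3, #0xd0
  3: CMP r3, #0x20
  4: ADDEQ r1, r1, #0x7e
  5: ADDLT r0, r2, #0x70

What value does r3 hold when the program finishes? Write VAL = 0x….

[0] flags=0011 → (cmp)
[1] flags=0011 LT?T → r3=0x69
[2] flags=0011 LE?T → r3=0xd0
[3] flags=1010 → (cmp)
[4] flags=1010 EQ?F → skip
[5] flags=1010 LT?T → r0=0x22

VAL = 0xd0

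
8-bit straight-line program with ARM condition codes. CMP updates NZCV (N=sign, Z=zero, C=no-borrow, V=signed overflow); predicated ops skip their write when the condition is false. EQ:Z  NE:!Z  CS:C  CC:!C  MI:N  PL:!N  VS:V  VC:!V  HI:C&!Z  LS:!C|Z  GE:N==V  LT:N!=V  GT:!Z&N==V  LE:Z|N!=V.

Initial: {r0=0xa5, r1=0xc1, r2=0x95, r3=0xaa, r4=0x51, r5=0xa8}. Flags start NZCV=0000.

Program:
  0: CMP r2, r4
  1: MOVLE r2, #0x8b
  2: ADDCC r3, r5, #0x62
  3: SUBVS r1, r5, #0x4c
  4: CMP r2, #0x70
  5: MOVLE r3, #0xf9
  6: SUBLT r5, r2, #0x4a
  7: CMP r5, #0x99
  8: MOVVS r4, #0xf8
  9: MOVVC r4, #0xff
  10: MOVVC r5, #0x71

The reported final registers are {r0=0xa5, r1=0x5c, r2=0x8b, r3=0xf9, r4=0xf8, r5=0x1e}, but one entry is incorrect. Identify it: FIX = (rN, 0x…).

FIX = (r5, 0x41)

0: ✓ CMP  NZCV=0011
1: ✓ MOVLE  r2←0x8b
2: · ADDCC
3: ✓ SUBVS  r1←0x5c
4: ✓ CMP  NZCV=0011
5: ✓ MOVLE  r3←0xf9
6: ✓ SUBLT  r5←0x41
7: ✓ CMP  NZCV=1001
8: ✓ MOVVS  r4←0xf8
9: · MOVVC
10: · MOVVC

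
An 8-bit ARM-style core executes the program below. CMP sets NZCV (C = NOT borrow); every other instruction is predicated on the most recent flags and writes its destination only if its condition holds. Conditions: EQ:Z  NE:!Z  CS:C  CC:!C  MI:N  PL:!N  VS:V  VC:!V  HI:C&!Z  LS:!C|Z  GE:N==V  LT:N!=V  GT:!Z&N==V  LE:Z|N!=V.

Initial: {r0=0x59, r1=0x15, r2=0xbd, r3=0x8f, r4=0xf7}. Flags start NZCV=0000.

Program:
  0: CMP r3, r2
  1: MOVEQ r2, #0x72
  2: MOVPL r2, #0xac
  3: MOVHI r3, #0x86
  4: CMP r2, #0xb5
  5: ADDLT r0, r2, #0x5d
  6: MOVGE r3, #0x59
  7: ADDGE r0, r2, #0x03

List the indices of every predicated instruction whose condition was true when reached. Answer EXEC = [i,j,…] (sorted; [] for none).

EXEC = [6,7]

0: ✓ CMP  NZCV=1000
1: · MOVEQ
2: · MOVPL
3: · MOVHI
4: ✓ CMP  NZCV=0010
5: · ADDLT
6: ✓ MOVGE  r3←0x59
7: ✓ ADDGE  r0←0xc0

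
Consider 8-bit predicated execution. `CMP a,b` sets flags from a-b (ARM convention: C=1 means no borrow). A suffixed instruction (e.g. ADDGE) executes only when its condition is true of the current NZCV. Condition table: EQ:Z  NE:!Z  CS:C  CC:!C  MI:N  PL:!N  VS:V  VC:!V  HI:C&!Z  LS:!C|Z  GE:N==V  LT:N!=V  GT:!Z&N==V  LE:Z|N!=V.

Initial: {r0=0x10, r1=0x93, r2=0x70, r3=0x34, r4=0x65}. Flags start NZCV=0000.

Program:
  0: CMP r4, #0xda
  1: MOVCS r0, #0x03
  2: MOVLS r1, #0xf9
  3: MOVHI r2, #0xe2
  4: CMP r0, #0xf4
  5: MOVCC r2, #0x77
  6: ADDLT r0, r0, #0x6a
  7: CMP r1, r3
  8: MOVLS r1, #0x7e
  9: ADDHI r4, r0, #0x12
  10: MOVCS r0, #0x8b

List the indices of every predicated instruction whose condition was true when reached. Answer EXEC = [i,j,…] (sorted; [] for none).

[0] flags=1001 → (cmp)
[1] flags=1001 CS?F → skip
[2] flags=1001 LS?T → r1=0xf9
[3] flags=1001 HI?F → skip
[4] flags=0000 → (cmp)
[5] flags=0000 CC?T → r2=0x77
[6] flags=0000 LT?F → skip
[7] flags=1010 → (cmp)
[8] flags=1010 LS?F → skip
[9] flags=1010 HI?T → r4=0x22
[10] flags=1010 CS?T → r0=0x8b

EXEC = [2,5,9,10]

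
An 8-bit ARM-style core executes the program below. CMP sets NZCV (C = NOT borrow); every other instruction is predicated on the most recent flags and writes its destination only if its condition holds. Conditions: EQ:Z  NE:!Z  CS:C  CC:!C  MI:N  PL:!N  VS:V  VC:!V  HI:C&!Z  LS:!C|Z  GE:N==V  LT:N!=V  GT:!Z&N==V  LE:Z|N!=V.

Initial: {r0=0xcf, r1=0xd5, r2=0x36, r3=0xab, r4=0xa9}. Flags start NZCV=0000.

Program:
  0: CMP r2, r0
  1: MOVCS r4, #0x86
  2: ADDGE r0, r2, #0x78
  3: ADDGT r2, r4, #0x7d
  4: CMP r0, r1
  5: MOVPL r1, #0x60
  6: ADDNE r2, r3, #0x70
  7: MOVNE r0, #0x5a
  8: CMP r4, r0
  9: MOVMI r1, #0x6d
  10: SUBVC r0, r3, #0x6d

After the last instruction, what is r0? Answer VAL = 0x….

0: ✓ CMP  NZCV=0000
1: · MOVCS
2: ✓ ADDGE  r0←0xae
3: ✓ ADDGT  r2←0x26
4: ✓ CMP  NZCV=1000
5: · MOVPL
6: ✓ ADDNE  r2←0x1b
7: ✓ MOVNE  r0←0x5a
8: ✓ CMP  NZCV=0011
9: · MOVMI
10: · SUBVC

VAL = 0x5a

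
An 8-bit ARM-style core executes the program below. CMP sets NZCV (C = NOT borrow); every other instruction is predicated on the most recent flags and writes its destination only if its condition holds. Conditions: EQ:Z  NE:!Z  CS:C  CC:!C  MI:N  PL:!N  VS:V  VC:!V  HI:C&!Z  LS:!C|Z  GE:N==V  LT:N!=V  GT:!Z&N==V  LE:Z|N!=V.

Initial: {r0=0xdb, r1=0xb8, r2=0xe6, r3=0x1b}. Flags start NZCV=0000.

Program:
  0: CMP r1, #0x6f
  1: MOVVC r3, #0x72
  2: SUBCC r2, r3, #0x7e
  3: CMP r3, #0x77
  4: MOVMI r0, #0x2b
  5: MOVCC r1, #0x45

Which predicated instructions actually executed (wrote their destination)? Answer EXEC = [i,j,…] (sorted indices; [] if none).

0: ✓ CMP  NZCV=0011
1: · MOVVC
2: · SUBCC
3: ✓ CMP  NZCV=1000
4: ✓ MOVMI  r0←0x2b
5: ✓ MOVCC  r1←0x45

EXEC = [4,5]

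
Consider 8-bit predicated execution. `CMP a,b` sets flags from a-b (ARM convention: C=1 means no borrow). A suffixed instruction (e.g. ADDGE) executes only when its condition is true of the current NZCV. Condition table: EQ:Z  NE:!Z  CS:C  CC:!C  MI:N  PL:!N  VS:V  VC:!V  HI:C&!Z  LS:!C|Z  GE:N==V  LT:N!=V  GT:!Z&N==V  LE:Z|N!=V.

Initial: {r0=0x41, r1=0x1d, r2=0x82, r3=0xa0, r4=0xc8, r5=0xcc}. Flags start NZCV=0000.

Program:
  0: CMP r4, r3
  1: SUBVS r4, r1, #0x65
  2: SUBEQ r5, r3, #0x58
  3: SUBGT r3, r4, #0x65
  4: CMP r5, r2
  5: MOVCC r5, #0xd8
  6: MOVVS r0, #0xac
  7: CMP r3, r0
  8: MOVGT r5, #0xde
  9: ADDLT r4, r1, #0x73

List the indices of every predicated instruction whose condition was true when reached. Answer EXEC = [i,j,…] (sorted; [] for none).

EXEC = [3,8]

[0] flags=0010 → (cmp)
[1] flags=0010 VS?F → skip
[2] flags=0010 EQ?F → skip
[3] flags=0010 GT?T → r3=0x63
[4] flags=0010 → (cmp)
[5] flags=0010 CC?F → skip
[6] flags=0010 VS?F → skip
[7] flags=0010 → (cmp)
[8] flags=0010 GT?T → r5=0xde
[9] flags=0010 LT?F → skip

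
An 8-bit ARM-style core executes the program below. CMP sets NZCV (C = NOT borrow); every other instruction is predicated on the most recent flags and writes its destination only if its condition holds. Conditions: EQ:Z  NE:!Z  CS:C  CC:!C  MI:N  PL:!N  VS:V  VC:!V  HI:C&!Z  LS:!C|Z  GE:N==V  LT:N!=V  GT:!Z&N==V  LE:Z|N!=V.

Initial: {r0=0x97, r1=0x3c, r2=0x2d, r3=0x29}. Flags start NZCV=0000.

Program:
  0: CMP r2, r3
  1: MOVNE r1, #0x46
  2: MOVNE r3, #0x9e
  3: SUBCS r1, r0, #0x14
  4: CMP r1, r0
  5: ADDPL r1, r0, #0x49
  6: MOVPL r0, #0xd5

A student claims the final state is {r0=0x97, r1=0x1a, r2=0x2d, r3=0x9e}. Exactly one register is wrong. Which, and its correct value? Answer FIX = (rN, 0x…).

[0] flags=0010 → (cmp)
[1] flags=0010 NE?T → r1=0x46
[2] flags=0010 NE?T → r3=0x9e
[3] flags=0010 CS?T → r1=0x83
[4] flags=1000 → (cmp)
[5] flags=1000 PL?F → skip
[6] flags=1000 PL?F → skip

FIX = (r1, 0x83)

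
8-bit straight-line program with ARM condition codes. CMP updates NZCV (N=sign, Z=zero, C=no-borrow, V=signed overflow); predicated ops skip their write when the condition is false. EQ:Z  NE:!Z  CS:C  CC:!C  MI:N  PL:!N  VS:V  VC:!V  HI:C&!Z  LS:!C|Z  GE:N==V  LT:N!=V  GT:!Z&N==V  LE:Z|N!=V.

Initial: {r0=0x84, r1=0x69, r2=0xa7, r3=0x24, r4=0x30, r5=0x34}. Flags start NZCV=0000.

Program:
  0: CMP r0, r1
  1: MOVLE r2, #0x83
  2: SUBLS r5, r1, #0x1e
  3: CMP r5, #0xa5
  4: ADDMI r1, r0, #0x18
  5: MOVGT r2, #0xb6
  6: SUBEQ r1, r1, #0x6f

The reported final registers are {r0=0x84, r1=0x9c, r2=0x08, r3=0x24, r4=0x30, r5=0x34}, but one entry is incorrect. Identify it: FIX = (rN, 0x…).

FIX = (r2, 0xb6)

[0] flags=0011 → (cmp)
[1] flags=0011 LE?T → r2=0x83
[2] flags=0011 LS?F → skip
[3] flags=1001 → (cmp)
[4] flags=1001 MI?T → r1=0x9c
[5] flags=1001 GT?T → r2=0xb6
[6] flags=1001 EQ?F → skip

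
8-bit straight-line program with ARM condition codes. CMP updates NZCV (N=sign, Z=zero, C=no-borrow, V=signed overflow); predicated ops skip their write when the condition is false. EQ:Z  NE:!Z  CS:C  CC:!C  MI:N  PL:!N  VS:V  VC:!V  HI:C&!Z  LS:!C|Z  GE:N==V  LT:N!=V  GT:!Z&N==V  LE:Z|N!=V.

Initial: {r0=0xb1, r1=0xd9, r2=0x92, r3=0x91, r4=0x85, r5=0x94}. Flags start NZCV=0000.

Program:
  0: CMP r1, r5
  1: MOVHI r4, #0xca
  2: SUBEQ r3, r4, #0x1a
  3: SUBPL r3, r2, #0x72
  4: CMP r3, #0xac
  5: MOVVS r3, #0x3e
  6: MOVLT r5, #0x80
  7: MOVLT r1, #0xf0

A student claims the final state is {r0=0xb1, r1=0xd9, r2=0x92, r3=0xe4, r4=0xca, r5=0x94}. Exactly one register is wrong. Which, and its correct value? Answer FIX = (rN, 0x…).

FIX = (r3, 0x20)

[0] flags=0010 → (cmp)
[1] flags=0010 HI?T → r4=0xca
[2] flags=0010 EQ?F → skip
[3] flags=0010 PL?T → r3=0x20
[4] flags=0000 → (cmp)
[5] flags=0000 VS?F → skip
[6] flags=0000 LT?F → skip
[7] flags=0000 LT?F → skip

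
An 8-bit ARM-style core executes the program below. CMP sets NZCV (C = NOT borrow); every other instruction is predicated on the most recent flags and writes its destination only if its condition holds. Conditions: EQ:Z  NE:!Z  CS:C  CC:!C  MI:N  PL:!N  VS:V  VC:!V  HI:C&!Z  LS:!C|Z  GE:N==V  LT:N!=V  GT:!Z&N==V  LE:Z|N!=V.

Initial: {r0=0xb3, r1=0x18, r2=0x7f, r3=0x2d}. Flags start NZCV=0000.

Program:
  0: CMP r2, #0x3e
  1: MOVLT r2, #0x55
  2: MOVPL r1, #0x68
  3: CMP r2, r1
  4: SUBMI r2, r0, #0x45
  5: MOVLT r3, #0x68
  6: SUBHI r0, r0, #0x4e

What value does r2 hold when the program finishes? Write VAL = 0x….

[0] flags=0010 → (cmp)
[1] flags=0010 LT?F → skip
[2] flags=0010 PL?T → r1=0x68
[3] flags=0010 → (cmp)
[4] flags=0010 MI?F → skip
[5] flags=0010 LT?F → skip
[6] flags=0010 HI?T → r0=0x65

VAL = 0x7f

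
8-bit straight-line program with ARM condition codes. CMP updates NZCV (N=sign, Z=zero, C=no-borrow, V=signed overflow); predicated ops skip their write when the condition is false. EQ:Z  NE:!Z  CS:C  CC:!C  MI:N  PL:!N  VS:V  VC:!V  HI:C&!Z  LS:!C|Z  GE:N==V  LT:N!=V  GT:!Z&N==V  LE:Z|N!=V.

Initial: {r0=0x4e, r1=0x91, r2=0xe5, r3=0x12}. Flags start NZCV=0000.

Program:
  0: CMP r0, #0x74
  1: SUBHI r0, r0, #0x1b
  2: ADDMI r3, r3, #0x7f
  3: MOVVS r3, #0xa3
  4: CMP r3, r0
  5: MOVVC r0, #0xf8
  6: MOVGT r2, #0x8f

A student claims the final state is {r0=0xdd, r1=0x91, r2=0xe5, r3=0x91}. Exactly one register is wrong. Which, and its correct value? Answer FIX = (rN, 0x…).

FIX = (r0, 0x4e)

[0] flags=1000 → (cmp)
[1] flags=1000 HI?F → skip
[2] flags=1000 MI?T → r3=0x91
[3] flags=1000 VS?F → skip
[4] flags=0011 → (cmp)
[5] flags=0011 VC?F → skip
[6] flags=0011 GT?F → skip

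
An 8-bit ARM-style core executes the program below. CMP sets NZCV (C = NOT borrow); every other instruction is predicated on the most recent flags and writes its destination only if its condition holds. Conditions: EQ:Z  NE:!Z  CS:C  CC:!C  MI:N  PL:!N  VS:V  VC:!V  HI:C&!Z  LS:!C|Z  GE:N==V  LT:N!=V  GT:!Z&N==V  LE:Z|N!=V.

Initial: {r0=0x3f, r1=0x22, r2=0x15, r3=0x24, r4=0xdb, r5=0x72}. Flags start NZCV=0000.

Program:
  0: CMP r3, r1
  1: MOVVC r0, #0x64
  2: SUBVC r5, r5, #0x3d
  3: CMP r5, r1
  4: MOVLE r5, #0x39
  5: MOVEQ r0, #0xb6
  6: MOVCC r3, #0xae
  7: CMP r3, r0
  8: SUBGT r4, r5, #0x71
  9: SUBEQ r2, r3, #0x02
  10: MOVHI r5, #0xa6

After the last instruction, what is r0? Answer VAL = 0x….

VAL = 0x64

[0] flags=0010 → (cmp)
[1] flags=0010 VC?T → r0=0x64
[2] flags=0010 VC?T → r5=0x35
[3] flags=0010 → (cmp)
[4] flags=0010 LE?F → skip
[5] flags=0010 EQ?F → skip
[6] flags=0010 CC?F → skip
[7] flags=1000 → (cmp)
[8] flags=1000 GT?F → skip
[9] flags=1000 EQ?F → skip
[10] flags=1000 HI?F → skip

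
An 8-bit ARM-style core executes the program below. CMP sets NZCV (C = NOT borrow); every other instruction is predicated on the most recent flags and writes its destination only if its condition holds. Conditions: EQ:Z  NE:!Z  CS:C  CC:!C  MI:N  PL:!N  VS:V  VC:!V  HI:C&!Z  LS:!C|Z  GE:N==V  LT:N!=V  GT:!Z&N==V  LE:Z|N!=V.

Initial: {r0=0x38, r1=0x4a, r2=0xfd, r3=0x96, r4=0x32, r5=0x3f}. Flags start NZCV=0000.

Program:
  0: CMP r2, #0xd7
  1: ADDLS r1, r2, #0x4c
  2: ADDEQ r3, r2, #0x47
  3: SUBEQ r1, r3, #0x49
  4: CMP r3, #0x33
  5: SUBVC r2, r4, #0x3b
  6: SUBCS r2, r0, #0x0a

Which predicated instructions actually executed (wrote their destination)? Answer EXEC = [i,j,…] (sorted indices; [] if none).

EXEC = [6]

[0] flags=0010 → (cmp)
[1] flags=0010 LS?F → skip
[2] flags=0010 EQ?F → skip
[3] flags=0010 EQ?F → skip
[4] flags=0011 → (cmp)
[5] flags=0011 VC?F → skip
[6] flags=0011 CS?T → r2=0x2e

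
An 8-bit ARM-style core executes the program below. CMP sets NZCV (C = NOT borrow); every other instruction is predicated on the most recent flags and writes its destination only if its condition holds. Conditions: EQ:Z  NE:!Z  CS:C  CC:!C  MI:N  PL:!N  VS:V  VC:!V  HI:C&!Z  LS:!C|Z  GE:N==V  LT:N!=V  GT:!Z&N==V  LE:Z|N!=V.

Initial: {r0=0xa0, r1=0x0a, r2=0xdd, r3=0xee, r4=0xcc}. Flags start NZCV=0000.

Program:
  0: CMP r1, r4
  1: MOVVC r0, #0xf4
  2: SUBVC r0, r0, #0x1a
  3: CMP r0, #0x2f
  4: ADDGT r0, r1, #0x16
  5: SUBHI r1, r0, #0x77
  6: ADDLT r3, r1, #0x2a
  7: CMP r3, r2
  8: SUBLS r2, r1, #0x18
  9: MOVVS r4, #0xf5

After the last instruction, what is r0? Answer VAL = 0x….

VAL = 0xda

0: ✓ CMP  NZCV=0000
1: ✓ MOVVC  r0←0xf4
2: ✓ SUBVC  r0←0xda
3: ✓ CMP  NZCV=1010
4: · ADDGT
5: ✓ SUBHI  r1←0x63
6: ✓ ADDLT  r3←0x8d
7: ✓ CMP  NZCV=1000
8: ✓ SUBLS  r2←0x4b
9: · MOVVS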